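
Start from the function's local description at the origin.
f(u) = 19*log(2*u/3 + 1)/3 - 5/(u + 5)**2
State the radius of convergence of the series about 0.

Denominator factor (u + 5)^2: pole of order 2 at -5, modulus 5.
Branch term (19/3)*log(1 - u/(-3/2)): its argument vanishes at u = -3/2, a logarithmic branch point, modulus 3/2.
The radius of convergence is the smallest modulus among the singular points: 3/2.

The radius of convergence is 3/2.


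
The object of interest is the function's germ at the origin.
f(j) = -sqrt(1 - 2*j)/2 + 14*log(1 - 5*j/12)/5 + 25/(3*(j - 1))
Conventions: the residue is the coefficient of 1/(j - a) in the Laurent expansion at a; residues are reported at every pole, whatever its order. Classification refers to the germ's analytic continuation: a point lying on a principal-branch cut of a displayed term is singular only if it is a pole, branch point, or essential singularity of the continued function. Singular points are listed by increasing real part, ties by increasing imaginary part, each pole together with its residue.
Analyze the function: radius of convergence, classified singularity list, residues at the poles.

Denominator factor (j - 1): pole of order 1 at 1, modulus 1.
Branch term (-1/2)*sqrt(1 - j/(1/2)): its argument vanishes at j = 1/2, a square-root branch point, modulus 1/2.
Branch term (14/5)*log(1 - j/(12/5)): its argument vanishes at j = 12/5, a logarithmic branch point, modulus 12/5.
The radius of convergence is the smallest modulus among the singular points: 1/2.
The branch terms are analytic at 1 and contribute nothing to the residue; only the rational part matters.
At the order-1 pole 1 set g(j) = (j - (1))*(rational part) = 25/3.
Simple pole: residue = g(a) at a = 1, which is 25/3.
List the singular points by increasing real part (a conjugate pair: the negative imaginary part first).

Radius of convergence at 0: 1/2.
At 1/2: an algebraic (square-root) branch point.
At 1: a pole of order 1; residue 25/3.
At 12/5: a logarithmic branch point.


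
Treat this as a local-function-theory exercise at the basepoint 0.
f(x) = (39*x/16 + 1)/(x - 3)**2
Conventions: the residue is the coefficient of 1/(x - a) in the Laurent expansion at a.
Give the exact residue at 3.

The residue is 39/16.

At the order-2 pole 3 set g(x) = (x - (3))^2*f(x) = 39*x/16 + 1.
Order-2 pole: residue = g'(a); g'(3) = 39/16, so the residue is 39/16.


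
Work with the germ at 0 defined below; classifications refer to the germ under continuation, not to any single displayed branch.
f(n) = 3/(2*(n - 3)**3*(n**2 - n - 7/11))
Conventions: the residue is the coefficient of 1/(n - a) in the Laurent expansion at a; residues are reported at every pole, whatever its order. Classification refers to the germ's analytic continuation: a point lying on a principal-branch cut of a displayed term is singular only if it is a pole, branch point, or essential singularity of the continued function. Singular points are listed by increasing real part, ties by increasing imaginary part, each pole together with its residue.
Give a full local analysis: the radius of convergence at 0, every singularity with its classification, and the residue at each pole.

Denominator factor (n**2 - n - 7/11): discriminant 39/11, real irrational roots 1/2 + (1/22)*sqrt(429) and 1/2 - (1/22)*sqrt(429); poles of order 1, moduli 1/2 + (1/22)*sqrt(429) and -1/2 + (1/22)*sqrt(429).
Denominator factor (n - 3)^3: pole of order 3 at 3, modulus 3.
The radius of convergence is the smallest modulus among the singular points: -1/2 + (1/22)*sqrt(429).
The factor n**2 - n - 7/11 splits as (n - a)(n - a') with a = 1/2 - (1/22)*sqrt(429), a' = 1/2 + (1/22)*sqrt(429). At the order-1 pole a set g(n) = (n - a)*f(n) = [3/(2*(n - 3)**3)] / (n - a').
Simple pole: residue = g(a) at a = 1/2 - (1/22)*sqrt(429), which is -19602/205379 + (29645/5339854)*sqrt(429).
The factor n**2 - n - 7/11 splits as (n - a)(n - a') with a = 1/2 + (1/22)*sqrt(429), a' = 1/2 - (1/22)*sqrt(429). At the order-1 pole a set g(n) = (n - a)*f(n) = [3/(2*(n - 3)**3)] / (n - a').
Simple pole: residue = g(a) at a = 1/2 + (1/22)*sqrt(429), which is -19602/205379 - (29645/5339854)*sqrt(429).
At the order-3 pole 3 set g(n) = (n - (3))^3*f(n) = 3/(2*(n**2 - n - 7/11)).
Order-3 pole: residue = g''(a)/2; g''(3) = 78408/205379, so the residue is 39204/205379.
List the singular points by increasing real part (a conjugate pair: the negative imaginary part first).

Radius of convergence at 0: -1/2 + (1/22)*sqrt(429).
At 1/2 - (1/22)*sqrt(429): a pole of order 1; residue -19602/205379 + (29645/5339854)*sqrt(429).
At 1/2 + (1/22)*sqrt(429): a pole of order 1; residue -19602/205379 - (29645/5339854)*sqrt(429).
At 3: a pole of order 3; residue 39204/205379.


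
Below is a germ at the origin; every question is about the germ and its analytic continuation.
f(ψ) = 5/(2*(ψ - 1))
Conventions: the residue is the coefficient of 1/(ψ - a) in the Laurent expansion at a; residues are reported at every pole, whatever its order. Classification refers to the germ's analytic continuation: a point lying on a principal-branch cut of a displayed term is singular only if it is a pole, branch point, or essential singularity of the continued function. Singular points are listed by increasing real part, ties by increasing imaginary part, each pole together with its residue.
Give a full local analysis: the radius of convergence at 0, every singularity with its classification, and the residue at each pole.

Denominator factor (ψ - 1): pole of order 1 at 1, modulus 1.
The radius of convergence is the smallest modulus among the singular points: 1.
At the order-1 pole 1 set g(ψ) = (ψ - (1))*f(ψ) = 5/2.
Simple pole: residue = g(a) at a = 1, which is 5/2.

Radius of convergence at 0: 1.
At 1: a pole of order 1; residue 5/2.


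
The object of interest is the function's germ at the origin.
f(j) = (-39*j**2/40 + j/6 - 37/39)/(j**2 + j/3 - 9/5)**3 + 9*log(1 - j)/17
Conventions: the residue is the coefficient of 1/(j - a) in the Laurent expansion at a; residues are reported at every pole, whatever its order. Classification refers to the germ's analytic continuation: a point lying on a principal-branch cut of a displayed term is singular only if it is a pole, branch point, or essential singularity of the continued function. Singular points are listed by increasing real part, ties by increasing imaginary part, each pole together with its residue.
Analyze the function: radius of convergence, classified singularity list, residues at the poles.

Radius of convergence at 0: 1.
At -1/6 - (1/30)*sqrt(1645): a pole of order 3; residue (1552527/3703574056)*sqrt(1645).
At 1: a logarithmic branch point.
At -1/6 + (1/30)*sqrt(1645): a pole of order 3; residue -(1552527/3703574056)*sqrt(1645).

Denominator factor (j**2 + j/3 - 9/5)^3: discriminant 329/45, real irrational roots -1/6 + (1/30)*sqrt(1645) and -1/6 - (1/30)*sqrt(1645); poles of order 3, moduli -1/6 + (1/30)*sqrt(1645) and 1/6 + (1/30)*sqrt(1645).
Branch term (9/17)*log(1 - j/(1)): its argument vanishes at j = 1, a logarithmic branch point, modulus 1.
The radius of convergence is the smallest modulus among the singular points: 1.
The branch term is analytic at -1/6 - (1/30)*sqrt(1645) and contributes nothing to the residue; only the rational part matters.
The factor j**2 + j/3 - 9/5 splits as (j - a)(j - a') with a = -1/6 - (1/30)*sqrt(1645), a' = -1/6 + (1/30)*sqrt(1645). At the order-3 pole a set g(j) = (j - a)^3*(rational part) = [-39*j**2/40 + j/6 - 37/39] / (j - a')^3.
Order-3 pole: residue = g''(a)/2; g''(-1/6 - (1/30)*sqrt(1645)) = (1552527/1851787028)*sqrt(1645), so the residue is (1552527/3703574056)*sqrt(1645).
The branch term is analytic at -1/6 + (1/30)*sqrt(1645) and contributes nothing to the residue; only the rational part matters.
The factor j**2 + j/3 - 9/5 splits as (j - a)(j - a') with a = -1/6 + (1/30)*sqrt(1645), a' = -1/6 - (1/30)*sqrt(1645). At the order-3 pole a set g(j) = (j - a)^3*(rational part) = [-39*j**2/40 + j/6 - 37/39] / (j - a')^3.
Order-3 pole: residue = g''(a)/2; g''(-1/6 + (1/30)*sqrt(1645)) = -(1552527/1851787028)*sqrt(1645), so the residue is -(1552527/3703574056)*sqrt(1645).
List the singular points by increasing real part (a conjugate pair: the negative imaginary part first).


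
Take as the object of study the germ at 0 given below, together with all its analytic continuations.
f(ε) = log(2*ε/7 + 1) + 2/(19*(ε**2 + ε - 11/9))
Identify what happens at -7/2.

The term (1)*log(1 - ε/(-7/2)) has argument 1 - -7/2/(-7/2) = 0 at -7/2: a logarithmic (infinitely-sheeted) branch point; the remaining terms are analytic or single-valued there.

The point is a logarithmic branch point.


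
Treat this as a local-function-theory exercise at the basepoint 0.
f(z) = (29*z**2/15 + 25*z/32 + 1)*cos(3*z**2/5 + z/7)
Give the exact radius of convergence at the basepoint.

The factor cos(3*z**2/5 + z/7) is entire and contributes no finite singular point.
The polynomial part has no poles.
No finite singular points: the Taylor series at 0 converges everywhere.

The radius of convergence is infinite.


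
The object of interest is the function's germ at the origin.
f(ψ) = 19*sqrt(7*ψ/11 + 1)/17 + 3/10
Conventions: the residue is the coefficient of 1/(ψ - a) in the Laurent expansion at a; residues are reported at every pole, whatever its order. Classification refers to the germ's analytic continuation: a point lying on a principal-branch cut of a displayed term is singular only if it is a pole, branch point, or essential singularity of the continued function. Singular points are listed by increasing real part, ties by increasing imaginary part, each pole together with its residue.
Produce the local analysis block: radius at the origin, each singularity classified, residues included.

Branch term (19/17)*sqrt(1 - ψ/(-11/7)): its argument vanishes at ψ = -11/7, a square-root branch point, modulus 11/7.
The radius of convergence is the smallest modulus among the singular points: 11/7.

Radius of convergence at 0: 11/7.
At -11/7: an algebraic (square-root) branch point.


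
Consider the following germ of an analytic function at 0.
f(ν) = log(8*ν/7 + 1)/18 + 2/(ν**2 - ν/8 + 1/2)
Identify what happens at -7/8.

The term (1/18)*log(1 - ν/(-7/8)) has argument 1 - -7/8/(-7/8) = 0 at -7/8: a logarithmic (infinitely-sheeted) branch point; the remaining terms are analytic or single-valued there.

The point is a logarithmic branch point.


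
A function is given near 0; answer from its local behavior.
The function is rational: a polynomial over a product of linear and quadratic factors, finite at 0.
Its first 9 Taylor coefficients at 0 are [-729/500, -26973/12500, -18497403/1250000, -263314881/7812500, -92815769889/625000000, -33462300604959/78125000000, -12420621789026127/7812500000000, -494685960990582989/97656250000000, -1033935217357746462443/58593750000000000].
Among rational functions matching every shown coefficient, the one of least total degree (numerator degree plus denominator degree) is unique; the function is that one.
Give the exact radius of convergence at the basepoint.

The radius of convergence is 11/6 - (1/6)*sqrt(85).

No rational of total degree below 7 reproduces all 9 coefficients; solving the [1/6] Pade equations on them gives f(β) = (-3*β/5 - 9/5)/((β**2 - 11*β/3 + 1)*(β**2 - 7*β/5 - 10/9)**2), whose expansion matches every shown term.
Denominator factor (β**2 - 7*β/5 - 10/9)^2: discriminant 1441/225, real irrational roots 7/10 + (1/30)*sqrt(1441) and 7/10 - (1/30)*sqrt(1441); poles of order 2, moduli 7/10 + (1/30)*sqrt(1441) and -7/10 + (1/30)*sqrt(1441).
Denominator factor (β**2 - 11*β/3 + 1): discriminant 85/9, real irrational roots 11/6 + (1/6)*sqrt(85) and 11/6 - (1/6)*sqrt(85); poles of order 1, moduli 11/6 + (1/6)*sqrt(85) and 11/6 - (1/6)*sqrt(85).
The radius of convergence is the smallest modulus among the singular points: 11/6 - (1/6)*sqrt(85).


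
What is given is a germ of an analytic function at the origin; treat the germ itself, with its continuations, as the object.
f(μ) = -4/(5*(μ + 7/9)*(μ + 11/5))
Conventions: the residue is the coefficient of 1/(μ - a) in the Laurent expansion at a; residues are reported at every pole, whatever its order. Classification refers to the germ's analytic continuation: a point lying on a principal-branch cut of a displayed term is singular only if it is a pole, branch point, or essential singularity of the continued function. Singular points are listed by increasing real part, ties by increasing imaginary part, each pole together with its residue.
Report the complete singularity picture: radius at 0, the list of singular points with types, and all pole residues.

Radius of convergence at 0: 7/9.
At -11/5: a pole of order 1; residue 9/16.
At -7/9: a pole of order 1; residue -9/16.

Denominator factor (μ + 11/5): pole of order 1 at -11/5, modulus 11/5.
Denominator factor (μ + 7/9): pole of order 1 at -7/9, modulus 7/9.
The radius of convergence is the smallest modulus among the singular points: 7/9.
At the order-1 pole -11/5 set g(μ) = (μ - (-11/5))*f(μ) = -4/(5*(μ + 7/9)).
Simple pole: residue = g(a) at a = -11/5, which is 9/16.
At the order-1 pole -7/9 set g(μ) = (μ - (-7/9))*f(μ) = -4/(5*(μ + 11/5)).
Simple pole: residue = g(a) at a = -7/9, which is -9/16.
List the singular points by increasing real part (a conjugate pair: the negative imaginary part first).


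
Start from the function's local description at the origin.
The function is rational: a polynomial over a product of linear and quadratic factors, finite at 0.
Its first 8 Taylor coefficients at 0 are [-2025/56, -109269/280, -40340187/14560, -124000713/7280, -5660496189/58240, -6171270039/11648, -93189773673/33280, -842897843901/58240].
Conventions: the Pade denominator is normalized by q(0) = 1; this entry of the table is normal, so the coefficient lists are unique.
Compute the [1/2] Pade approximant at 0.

The Pade approximant has numerator coefficients [-2025/56, -10899672498/161881385]; denominator coefficients [1, -289120173/32376277, 33255534321/1683566404].

Taylor coefficients needed (read off): a_0 = -2025/56, a_1 = -109269/280, a_2 = -40340187/14560, a_3 = -124000713/7280.
Write the denominator as Q(ψ) = 1 + q1*ψ + q2*ψ^2. Requiring Q*f - P = O(ψ^4) with deg P <= 1 kills the coefficients of ψ^2..ψ^3 in Q*f:
  ψ^2: a_2 + q1*a_1 + q2*a_0 = 0, i.e. -40340187/14560 + (-109269/280)*q1 + (-2025/56)*q2 = 0.
  ψ^3: a_3 + q1*a_2 + q2*a_1 = 0, i.e. -124000713/7280 + (-40340187/14560)*q1 + (-109269/280)*q2 = 0.
Solving this linear system: q1 = -289120173/32376277, q2 = 33255534321/1683566404.
The numerator is Q*f truncated at degree 1: P0 = a_0 = -2025/56; P1 = a_1 + q1*a_0 = -10899672498/161881385.


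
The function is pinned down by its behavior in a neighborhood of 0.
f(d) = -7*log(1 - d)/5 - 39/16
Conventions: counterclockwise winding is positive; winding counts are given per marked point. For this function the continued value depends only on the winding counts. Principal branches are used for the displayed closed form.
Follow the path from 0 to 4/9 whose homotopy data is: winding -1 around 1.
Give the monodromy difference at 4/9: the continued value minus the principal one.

Continued minus principal equals (14/5)*pi*i.

The rational part is single-valued and drops out of the difference; each branch term changes only by its own monodromy.
(-7/5)*log(1 - d/(1)): each positive loop around 1 adds 2*pi*i to the log, so winding -1 contributes (-7/5)*(-1)*2*pi*i = (14/5)*pi*i.
Summing the contributions at d = 4/9 gives (14/5)*pi*i.


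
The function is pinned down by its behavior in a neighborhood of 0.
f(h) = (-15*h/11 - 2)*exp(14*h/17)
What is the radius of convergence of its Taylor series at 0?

The factor exp(14*h/17) is entire and contributes no finite singular point.
The polynomial part has no poles.
No finite singular points: the Taylor series at 0 converges everywhere.

The radius of convergence is infinite.


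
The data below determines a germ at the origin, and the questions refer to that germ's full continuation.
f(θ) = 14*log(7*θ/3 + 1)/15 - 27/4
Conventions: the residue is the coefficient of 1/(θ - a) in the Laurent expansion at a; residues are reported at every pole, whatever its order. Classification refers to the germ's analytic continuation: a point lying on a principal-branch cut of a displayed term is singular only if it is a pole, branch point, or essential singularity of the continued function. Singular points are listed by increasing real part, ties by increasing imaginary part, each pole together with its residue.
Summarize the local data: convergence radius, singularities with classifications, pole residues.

Branch term (14/15)*log(1 - θ/(-3/7)): its argument vanishes at θ = -3/7, a logarithmic branch point, modulus 3/7.
The radius of convergence is the smallest modulus among the singular points: 3/7.

Radius of convergence at 0: 3/7.
At -3/7: a logarithmic branch point.


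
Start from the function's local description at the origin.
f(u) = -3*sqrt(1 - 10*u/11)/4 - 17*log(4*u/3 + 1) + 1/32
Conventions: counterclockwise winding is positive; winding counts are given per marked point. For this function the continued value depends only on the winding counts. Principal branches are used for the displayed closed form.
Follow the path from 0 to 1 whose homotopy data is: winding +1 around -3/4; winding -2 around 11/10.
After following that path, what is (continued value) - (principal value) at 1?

Continued minus principal equals -(34)*pi*i.

The rational part is single-valued and drops out of the difference; each branch term changes only by its own monodromy.
(-3/4)*sqrt(1 - u/(11/10)): winding -2 is even, the square root returns to the same sheet, contribution 0.
(-17)*log(1 - u/(-3/4)): each positive loop around -3/4 adds 2*pi*i to the log, so winding +1 contributes (-17)*(1)*2*pi*i = -(34)*pi*i.
Summing the contributions at u = 1 gives -(34)*pi*i.


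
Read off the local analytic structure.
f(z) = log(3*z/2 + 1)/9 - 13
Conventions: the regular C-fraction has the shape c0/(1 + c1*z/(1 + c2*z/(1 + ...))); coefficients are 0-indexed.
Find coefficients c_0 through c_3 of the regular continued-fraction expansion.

Taylor coefficients (expand at 0): a_0 = -13, a_1 = 1/6, a_2 = -1/8, a_3 = 1/8.
c0 = a_0 = -13. Peel one level at a time: if S = 1 + c*z/S' with S'(0) = 1, then c is the z-coefficient of S and S' = c*z/(S - 1).
S_1 = c0/f = 1 + (1/78)*z + (-115/12168)*z^2 + ...; c1 = 1/78.
S_2 = c1*z/(S_1 - 1) = 1 + (115/156)*z + (-3/16)*z^2 + ...; c2 = 115/156.
S_3 = c2*z/(S_2 - 1) = 1 + (117/460)*z + ...; c3 = 117/460.

The regular C-fraction coefficients are [-13, 1/78, 115/156, 117/460].


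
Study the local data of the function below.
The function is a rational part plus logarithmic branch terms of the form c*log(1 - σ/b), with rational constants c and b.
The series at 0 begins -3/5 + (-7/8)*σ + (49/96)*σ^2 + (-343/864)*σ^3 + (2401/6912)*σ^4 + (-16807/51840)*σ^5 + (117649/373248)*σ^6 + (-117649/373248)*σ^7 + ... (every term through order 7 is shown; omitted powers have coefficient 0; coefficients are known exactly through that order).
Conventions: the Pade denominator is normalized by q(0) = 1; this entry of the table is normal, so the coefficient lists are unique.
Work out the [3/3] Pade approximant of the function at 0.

Taylor coefficients needed (read off): a_0 = -3/5, a_1 = -7/8, a_2 = 49/96, a_3 = -343/864, a_4 = 2401/6912, a_5 = -16807/51840, a_6 = 117649/373248.
Write the denominator as Q(σ) = 1 + q1*σ + q2*σ^2 + q3*σ^3. Requiring Q*f - P = O(σ^7) with deg P <= 3 kills the coefficients of σ^4..σ^6 in Q*f:
  σ^4: a_4 + q1*a_3 + q2*a_2 + q3*a_1 = 0, i.e. 2401/6912 + (-343/864)*q1 + (49/96)*q2 + (-7/8)*q3 = 0.
  σ^5: a_5 + q1*a_4 + q2*a_3 + q3*a_2 = 0, i.e. -16807/51840 + (2401/6912)*q1 + (-343/864)*q2 + (49/96)*q3 = 0.
  σ^6: a_6 + q1*a_5 + q2*a_4 + q3*a_3 = 0, i.e. 117649/373248 + (-16807/51840)*q1 + (2401/6912)*q2 + (-343/864)*q3 = 0.
Solving this linear system: q1 = 7/4, q2 = 49/60, q3 = 343/4320.
The numerator is Q*f truncated at degree 3: P0 = a_0 = -3/5; P1 = a_1 + q1*a_0 = -77/40; P2 = a_2 + q1*a_1 + q2*a_0 = -1813/1200; P3 = a_3 + q1*a_2 + q2*a_1 + q3*a_0 = -22981/86400.

The Pade approximant has numerator coefficients [-3/5, -77/40, -1813/1200, -22981/86400]; denominator coefficients [1, 7/4, 49/60, 343/4320].


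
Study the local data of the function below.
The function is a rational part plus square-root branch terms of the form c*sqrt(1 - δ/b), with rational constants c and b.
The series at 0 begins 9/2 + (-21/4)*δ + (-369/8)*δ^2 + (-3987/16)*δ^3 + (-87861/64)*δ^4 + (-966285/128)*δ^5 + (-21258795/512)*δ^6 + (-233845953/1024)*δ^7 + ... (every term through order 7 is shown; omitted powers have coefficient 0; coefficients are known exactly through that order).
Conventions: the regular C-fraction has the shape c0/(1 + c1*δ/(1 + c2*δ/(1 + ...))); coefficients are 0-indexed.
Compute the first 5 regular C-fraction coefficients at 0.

Taylor coefficients (read off): a_0 = 9/2, a_1 = -21/4, a_2 = -369/8, a_3 = -3987/16, a_4 = -87861/64.
c0 = a_0 = 9/2. Peel one level at a time: if S = 1 + c*δ/S' with S'(0) = 1, then c is the δ-coefficient of S and S' = c*δ/(S - 1).
S_1 = c0/f = 1 + (7/6)*δ + (209/18)*δ^2 + ...; c1 = 7/6.
S_2 = c1*δ/(S_1 - 1) = 1 + (-209/21)*δ + (2913/98)*δ^2 + ...; c2 = -209/21.
S_3 = c2*δ/(S_2 - 1) = 1 + (8739/2926)*δ + (-1183767/698896)*δ^2 + ...; c3 = 8739/2926.
S_4 = c3*δ/(S_3 - 1) = 1 + (2762123/4870536)*δ + ...; c4 = 2762123/4870536.

The regular C-fraction coefficients are [9/2, 7/6, -209/21, 8739/2926, 2762123/4870536].


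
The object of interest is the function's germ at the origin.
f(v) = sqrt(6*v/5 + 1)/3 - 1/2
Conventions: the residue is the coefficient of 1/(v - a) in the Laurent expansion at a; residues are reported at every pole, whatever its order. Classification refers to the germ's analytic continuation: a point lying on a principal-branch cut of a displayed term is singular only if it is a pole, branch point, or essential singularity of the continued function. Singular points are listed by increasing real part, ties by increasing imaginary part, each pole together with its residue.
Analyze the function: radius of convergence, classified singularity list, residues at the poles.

Radius of convergence at 0: 5/6.
At -5/6: an algebraic (square-root) branch point.

Branch term (1/3)*sqrt(1 - v/(-5/6)): its argument vanishes at v = -5/6, a square-root branch point, modulus 5/6.
The radius of convergence is the smallest modulus among the singular points: 5/6.


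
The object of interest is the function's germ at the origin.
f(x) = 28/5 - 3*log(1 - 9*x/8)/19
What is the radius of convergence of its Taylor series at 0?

Branch term (-3/19)*log(1 - x/(8/9)): its argument vanishes at x = 8/9, a logarithmic branch point, modulus 8/9.
The radius of convergence is the smallest modulus among the singular points: 8/9.

The radius of convergence is 8/9.


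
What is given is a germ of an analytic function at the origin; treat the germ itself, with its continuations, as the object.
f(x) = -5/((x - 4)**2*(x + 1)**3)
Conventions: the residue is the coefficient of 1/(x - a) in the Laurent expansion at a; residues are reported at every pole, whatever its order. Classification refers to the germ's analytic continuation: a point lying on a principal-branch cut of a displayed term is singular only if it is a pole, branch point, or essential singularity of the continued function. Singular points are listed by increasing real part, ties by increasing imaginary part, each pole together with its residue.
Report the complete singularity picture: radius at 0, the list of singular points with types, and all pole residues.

Denominator factor (x + 1)^3: pole of order 3 at -1, modulus 1.
Denominator factor (x - 4)^2: pole of order 2 at 4, modulus 4.
The radius of convergence is the smallest modulus among the singular points: 1.
At the order-3 pole -1 set g(x) = (x - (-1))^3*f(x) = -5/(x - 4)**2.
Order-3 pole: residue = g''(a)/2; g''(-1) = -6/125, so the residue is -3/125.
At the order-2 pole 4 set g(x) = (x - (4))^2*f(x) = -5/(x + 1)**3.
Order-2 pole: residue = g'(a); g'(4) = 3/125, so the residue is 3/125.
List the singular points by increasing real part (a conjugate pair: the negative imaginary part first).

Radius of convergence at 0: 1.
At -1: a pole of order 3; residue -3/125.
At 4: a pole of order 2; residue 3/125.


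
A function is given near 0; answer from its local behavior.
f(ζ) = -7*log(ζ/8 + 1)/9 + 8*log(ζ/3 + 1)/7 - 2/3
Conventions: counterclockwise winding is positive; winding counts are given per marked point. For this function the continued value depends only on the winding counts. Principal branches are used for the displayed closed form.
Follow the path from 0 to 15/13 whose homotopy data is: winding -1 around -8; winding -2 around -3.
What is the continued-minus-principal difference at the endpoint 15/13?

The rational part is single-valued and drops out of the difference; each branch term changes only by its own monodromy.
(-7/9)*log(1 - ζ/(-8)): each positive loop around -8 adds 2*pi*i to the log, so winding -1 contributes (-7/9)*(-1)*2*pi*i = (14/9)*pi*i.
(8/7)*log(1 - ζ/(-3)): each positive loop around -3 adds 2*pi*i to the log, so winding -2 contributes (8/7)*(-2)*2*pi*i = -(32/7)*pi*i.
Summing the contributions at ζ = 15/13 gives -(190/63)*pi*i.

Continued minus principal equals -(190/63)*pi*i.


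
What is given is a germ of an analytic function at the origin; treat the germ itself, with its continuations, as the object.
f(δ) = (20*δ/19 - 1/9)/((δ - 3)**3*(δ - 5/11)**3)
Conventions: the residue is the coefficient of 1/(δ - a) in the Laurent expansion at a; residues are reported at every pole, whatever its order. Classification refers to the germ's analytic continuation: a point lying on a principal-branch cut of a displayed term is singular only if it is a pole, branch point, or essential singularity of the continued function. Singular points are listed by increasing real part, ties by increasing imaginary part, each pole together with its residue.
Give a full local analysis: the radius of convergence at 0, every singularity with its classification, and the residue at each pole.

Radius of convergence at 0: 5/11.
At 5/11: a pole of order 3; residue -2474329/25815552.
At 3: a pole of order 3; residue 2474329/25815552.

Denominator factor (δ - 3)^3: pole of order 3 at 3, modulus 3.
Denominator factor (δ - 5/11)^3: pole of order 3 at 5/11, modulus 5/11.
The radius of convergence is the smallest modulus among the singular points: 5/11.
At the order-3 pole 5/11 set g(δ) = (δ - (5/11))^3*f(δ) = (20*δ/19 - 1/9)/(δ - 3)**3.
Order-3 pole: residue = g''(a)/2; g''(5/11) = -2474329/12907776, so the residue is -2474329/25815552.
At the order-3 pole 3 set g(δ) = (δ - (3))^3*f(δ) = (20*δ/19 - 1/9)/(δ - 5/11)**3.
Order-3 pole: residue = g''(a)/2; g''(3) = 2474329/12907776, so the residue is 2474329/25815552.
List the singular points by increasing real part (a conjugate pair: the negative imaginary part first).


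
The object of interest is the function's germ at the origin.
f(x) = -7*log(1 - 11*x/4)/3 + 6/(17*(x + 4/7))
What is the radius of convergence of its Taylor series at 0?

The radius of convergence is 4/11.

Denominator factor (x + 4/7): pole of order 1 at -4/7, modulus 4/7.
Branch term (-7/3)*log(1 - x/(4/11)): its argument vanishes at x = 4/11, a logarithmic branch point, modulus 4/11.
The radius of convergence is the smallest modulus among the singular points: 4/11.


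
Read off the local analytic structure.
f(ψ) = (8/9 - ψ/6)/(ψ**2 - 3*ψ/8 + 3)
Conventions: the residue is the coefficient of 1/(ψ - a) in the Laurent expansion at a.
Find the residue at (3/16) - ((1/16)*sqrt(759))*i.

The factor ψ**2 - 3*ψ/8 + 3 splits as (ψ - a)(ψ - a') with a = (3/16) - ((1/16)*sqrt(759))*i, a' = (3/16) + ((1/16)*sqrt(759))*i. At the order-1 pole a set g(ψ) = (ψ - a)*f(ψ) = [8/9 - ψ/6] / (ψ - a').
Simple pole: residue = g(a) at a = (3/16) - ((1/16)*sqrt(759))*i, which is (-1/12) + ((247/27324)*sqrt(759))*i.

The residue is (-1/12) + ((247/27324)*sqrt(759))*i.


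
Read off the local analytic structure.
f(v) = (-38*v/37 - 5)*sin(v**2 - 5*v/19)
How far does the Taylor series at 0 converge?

The radius of convergence is infinite.

The factor sin(v**2 - 5*v/19) is entire and contributes no finite singular point.
The polynomial part has no poles.
No finite singular points: the Taylor series at 0 converges everywhere.


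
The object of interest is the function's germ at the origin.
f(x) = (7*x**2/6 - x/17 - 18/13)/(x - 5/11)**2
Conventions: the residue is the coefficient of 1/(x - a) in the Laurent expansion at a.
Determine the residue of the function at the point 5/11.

At the order-2 pole 5/11 set g(x) = (x - (5/11))^2*f(x) = 7*x**2/6 - x/17 - 18/13.
Order-2 pole: residue = g'(a); g'(5/11) = 562/561, so the residue is 562/561.

The residue is 562/561.


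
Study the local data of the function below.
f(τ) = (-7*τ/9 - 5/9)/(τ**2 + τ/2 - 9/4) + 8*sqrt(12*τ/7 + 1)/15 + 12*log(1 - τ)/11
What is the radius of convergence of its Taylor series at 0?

The radius of convergence is 7/12.

Denominator factor (τ**2 + τ/2 - 9/4): discriminant 37/4, real irrational roots -1/4 + (1/4)*sqrt(37) and -1/4 - (1/4)*sqrt(37); poles of order 1, moduli -1/4 + (1/4)*sqrt(37) and 1/4 + (1/4)*sqrt(37).
Branch term (12/11)*log(1 - τ/(1)): its argument vanishes at τ = 1, a logarithmic branch point, modulus 1.
Branch term (8/15)*sqrt(1 - τ/(-7/12)): its argument vanishes at τ = -7/12, a square-root branch point, modulus 7/12.
The radius of convergence is the smallest modulus among the singular points: 7/12.


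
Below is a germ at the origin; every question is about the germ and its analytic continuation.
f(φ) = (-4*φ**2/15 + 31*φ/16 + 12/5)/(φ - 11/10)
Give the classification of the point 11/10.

The point is a pole of order 1.

The denominator factor φ - 11/10 vanishes at 11/10 and appears to the power 1; the numerator there equals 50503/12000, nonzero, and no other factor vanishes.
Hence a pole whose order is the multiplicity, 1.


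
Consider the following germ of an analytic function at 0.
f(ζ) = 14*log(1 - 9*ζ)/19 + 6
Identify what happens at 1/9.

The point is a logarithmic branch point.

The term (14/19)*log(1 - ζ/(1/9)) has argument 1 - 1/9/(1/9) = 0 at 1/9: a logarithmic (infinitely-sheeted) branch point; the remaining terms are analytic or single-valued there.


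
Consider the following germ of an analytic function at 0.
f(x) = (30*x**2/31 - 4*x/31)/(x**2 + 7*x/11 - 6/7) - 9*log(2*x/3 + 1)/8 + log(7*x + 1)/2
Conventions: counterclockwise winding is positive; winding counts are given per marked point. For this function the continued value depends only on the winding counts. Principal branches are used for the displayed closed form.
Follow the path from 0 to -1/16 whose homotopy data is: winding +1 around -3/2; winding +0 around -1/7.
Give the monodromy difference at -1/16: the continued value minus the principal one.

Continued minus principal equals -(9/4)*pi*i.

The rational part is single-valued and drops out of the difference; each branch term changes only by its own monodromy.
(-9/8)*log(1 - x/(-3/2)): each positive loop around -3/2 adds 2*pi*i to the log, so winding +1 contributes (-9/8)*(1)*2*pi*i = -(9/4)*pi*i.
(1/2)*log(1 - x/(-1/7)): winding 0 around -1/7, so this term returns to its principal value, contribution 0.
Summing the contributions at x = -1/16 gives -(9/4)*pi*i.


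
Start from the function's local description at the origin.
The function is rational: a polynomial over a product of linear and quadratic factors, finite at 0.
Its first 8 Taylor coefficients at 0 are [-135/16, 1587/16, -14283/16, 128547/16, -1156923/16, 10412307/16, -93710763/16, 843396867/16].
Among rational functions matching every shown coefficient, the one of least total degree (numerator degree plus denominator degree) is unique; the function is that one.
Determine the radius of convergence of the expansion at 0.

No rational of total degree below 2 reproduces all 8 coefficients; solving the [1/1] Pade equations on them gives f(μ) = (31*μ/12 - 15/16)/(μ + 1/9), whose expansion matches every shown term.
Denominator factor (μ + 1/9): pole of order 1 at -1/9, modulus 1/9.
The radius of convergence is the smallest modulus among the singular points: 1/9.

The radius of convergence is 1/9.


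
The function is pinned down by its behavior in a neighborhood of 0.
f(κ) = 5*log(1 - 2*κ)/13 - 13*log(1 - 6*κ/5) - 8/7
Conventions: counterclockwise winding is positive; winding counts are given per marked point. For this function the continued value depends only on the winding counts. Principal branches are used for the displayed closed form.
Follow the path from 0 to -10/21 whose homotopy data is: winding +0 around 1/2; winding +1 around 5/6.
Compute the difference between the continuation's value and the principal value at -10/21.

The rational part is single-valued and drops out of the difference; each branch term changes only by its own monodromy.
(5/13)*log(1 - κ/(1/2)): winding 0 around 1/2, so this term returns to its principal value, contribution 0.
(-13)*log(1 - κ/(5/6)): each positive loop around 5/6 adds 2*pi*i to the log, so winding +1 contributes (-13)*(1)*2*pi*i = -(26)*pi*i.
Summing the contributions at κ = -10/21 gives -(26)*pi*i.

Continued minus principal equals -(26)*pi*i.


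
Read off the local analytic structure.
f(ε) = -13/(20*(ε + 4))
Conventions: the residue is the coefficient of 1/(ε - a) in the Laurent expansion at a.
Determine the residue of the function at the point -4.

The residue is -13/20.

At the order-1 pole -4 set g(ε) = (ε - (-4))*f(ε) = -13/20.
Simple pole: residue = g(a) at a = -4, which is -13/20.


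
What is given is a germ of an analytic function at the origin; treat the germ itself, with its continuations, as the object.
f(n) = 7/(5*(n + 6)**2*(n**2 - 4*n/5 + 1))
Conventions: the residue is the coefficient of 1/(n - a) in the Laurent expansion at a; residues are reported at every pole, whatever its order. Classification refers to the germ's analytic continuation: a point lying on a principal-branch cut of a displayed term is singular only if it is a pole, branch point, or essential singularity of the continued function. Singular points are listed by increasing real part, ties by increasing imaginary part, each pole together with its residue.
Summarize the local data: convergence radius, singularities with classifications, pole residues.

Denominator factor (n + 6)^2: pole of order 2 at -6, modulus 6.
Denominator factor (n**2 - 4*n/5 + 1): discriminant -84/25, complex-conjugate roots (2/5) + ((1/5)*sqrt(21))*i and (2/5) - ((1/5)*sqrt(21))*i; poles of order 1, moduli 1 and 1.
The radius of convergence is the smallest modulus among the singular points: 1.
At the order-2 pole -6 set g(n) = (n - (-6))^2*f(n) = 7/(5*(n**2 - 4*n/5 + 1)).
Order-2 pole: residue = g'(a); g'(-6) = 448/43681, so the residue is 448/43681.
The factor n**2 - 4*n/5 + 1 splits as (n - a)(n - a') with a = (2/5) - ((1/5)*sqrt(21))*i, a' = (2/5) + ((1/5)*sqrt(21))*i. At the order-1 pole a set g(n) = (n - a)*f(n) = [7/(5*(n + 6)**2)] / (n - a').
Simple pole: residue = g(a) at a = (2/5) - ((1/5)*sqrt(21))*i, which is (-224/43681) + ((1003/262086)*sqrt(21))*i.
The factor n**2 - 4*n/5 + 1 splits as (n - a)(n - a') with a = (2/5) + ((1/5)*sqrt(21))*i, a' = (2/5) - ((1/5)*sqrt(21))*i. At the order-1 pole a set g(n) = (n - a)*f(n) = [7/(5*(n + 6)**2)] / (n - a').
Simple pole: residue = g(a) at a = (2/5) + ((1/5)*sqrt(21))*i, which is (-224/43681) - ((1003/262086)*sqrt(21))*i.
List the singular points by increasing real part (a conjugate pair: the negative imaginary part first).

Radius of convergence at 0: 1.
At -6: a pole of order 2; residue 448/43681.
At (2/5) - ((1/5)*sqrt(21))*i: a pole of order 1; residue (-224/43681) + ((1003/262086)*sqrt(21))*i.
At (2/5) + ((1/5)*sqrt(21))*i: a pole of order 1; residue (-224/43681) - ((1003/262086)*sqrt(21))*i.


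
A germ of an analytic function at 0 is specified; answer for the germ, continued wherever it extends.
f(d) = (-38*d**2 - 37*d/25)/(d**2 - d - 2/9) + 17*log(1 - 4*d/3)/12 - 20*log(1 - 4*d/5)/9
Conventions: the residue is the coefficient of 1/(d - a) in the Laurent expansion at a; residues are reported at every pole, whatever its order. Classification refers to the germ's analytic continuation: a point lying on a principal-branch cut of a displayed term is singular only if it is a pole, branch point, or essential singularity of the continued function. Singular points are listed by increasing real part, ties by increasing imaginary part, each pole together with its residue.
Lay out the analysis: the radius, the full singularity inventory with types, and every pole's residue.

Denominator factor (d**2 - d - 2/9): discriminant 17/9, real irrational roots 1/2 + (1/6)*sqrt(17) and 1/2 - (1/6)*sqrt(17); poles of order 1, moduli 1/2 + (1/6)*sqrt(17) and -1/2 + (1/6)*sqrt(17).
Branch term (-20/9)*log(1 - d/(5/4)): its argument vanishes at d = 5/4, a logarithmic branch point, modulus 5/4.
Branch term (17/12)*log(1 - d/(3/4)): its argument vanishes at d = 3/4, a logarithmic branch point, modulus 3/4.
The radius of convergence is the smallest modulus among the singular points: -1/2 + (1/6)*sqrt(17).
The branch terms are analytic at 1/2 - (1/6)*sqrt(17) and contribute nothing to the residue; only the rational part matters.
The factor d**2 - d - 2/9 splits as (d - a)(d - a') with a = 1/2 - (1/6)*sqrt(17), a' = 1/2 + (1/6)*sqrt(17). At the order-1 pole a set g(d) = (d - a)*(rational part) = [-38*d**2 - 37*d/25] / (d - a').
Simple pole: residue = g(a) at a = 1/2 - (1/6)*sqrt(17), which is -987/50 + (12683/2550)*sqrt(17).
The branch terms are analytic at 1/2 + (1/6)*sqrt(17) and contribute nothing to the residue; only the rational part matters.
The factor d**2 - d - 2/9 splits as (d - a)(d - a') with a = 1/2 + (1/6)*sqrt(17), a' = 1/2 - (1/6)*sqrt(17). At the order-1 pole a set g(d) = (d - a)*(rational part) = [-38*d**2 - 37*d/25] / (d - a').
Simple pole: residue = g(a) at a = 1/2 + (1/6)*sqrt(17), which is -987/50 - (12683/2550)*sqrt(17).
List the singular points by increasing real part (a conjugate pair: the negative imaginary part first).

Radius of convergence at 0: -1/2 + (1/6)*sqrt(17).
At 1/2 - (1/6)*sqrt(17): a pole of order 1; residue -987/50 + (12683/2550)*sqrt(17).
At 3/4: a logarithmic branch point.
At 1/2 + (1/6)*sqrt(17): a pole of order 1; residue -987/50 - (12683/2550)*sqrt(17).
At 5/4: a logarithmic branch point.


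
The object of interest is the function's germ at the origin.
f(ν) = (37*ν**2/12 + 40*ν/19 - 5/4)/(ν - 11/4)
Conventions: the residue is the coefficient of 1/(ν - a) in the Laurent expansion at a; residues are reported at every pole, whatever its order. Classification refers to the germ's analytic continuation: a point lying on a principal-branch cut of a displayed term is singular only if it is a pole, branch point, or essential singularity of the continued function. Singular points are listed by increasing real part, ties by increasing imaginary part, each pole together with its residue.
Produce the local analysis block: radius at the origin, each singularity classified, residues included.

Radius of convergence at 0: 11/4.
At 11/4: a pole of order 1; residue 101623/3648.

Denominator factor (ν - 11/4): pole of order 1 at 11/4, modulus 11/4.
The radius of convergence is the smallest modulus among the singular points: 11/4.
At the order-1 pole 11/4 set g(ν) = (ν - (11/4))*f(ν) = 37*ν**2/12 + 40*ν/19 - 5/4.
Simple pole: residue = g(a) at a = 11/4, which is 101623/3648.


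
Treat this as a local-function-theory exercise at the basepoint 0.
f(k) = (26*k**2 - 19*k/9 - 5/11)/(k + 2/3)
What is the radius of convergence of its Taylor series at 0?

Denominator factor (k + 2/3): pole of order 1 at -2/3, modulus 2/3.
The radius of convergence is the smallest modulus among the singular points: 2/3.

The radius of convergence is 2/3.


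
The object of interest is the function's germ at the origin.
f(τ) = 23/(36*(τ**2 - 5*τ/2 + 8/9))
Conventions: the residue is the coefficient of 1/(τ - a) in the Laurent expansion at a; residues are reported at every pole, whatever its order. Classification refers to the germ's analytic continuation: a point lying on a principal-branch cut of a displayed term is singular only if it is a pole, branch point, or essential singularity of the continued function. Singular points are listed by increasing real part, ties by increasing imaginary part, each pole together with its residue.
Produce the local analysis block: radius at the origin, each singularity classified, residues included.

Denominator factor (τ**2 - 5*τ/2 + 8/9): discriminant 97/36, real irrational roots 5/4 + (1/12)*sqrt(97) and 5/4 - (1/12)*sqrt(97); poles of order 1, moduli 5/4 + (1/12)*sqrt(97) and 5/4 - (1/12)*sqrt(97).
The radius of convergence is the smallest modulus among the singular points: 5/4 - (1/12)*sqrt(97).
The factor τ**2 - 5*τ/2 + 8/9 splits as (τ - a)(τ - a') with a = 5/4 - (1/12)*sqrt(97), a' = 5/4 + (1/12)*sqrt(97). At the order-1 pole a set g(τ) = (τ - a)*f(τ) = [23/36] / (τ - a').
Simple pole: residue = g(a) at a = 5/4 - (1/12)*sqrt(97), which is -(23/582)*sqrt(97).
The factor τ**2 - 5*τ/2 + 8/9 splits as (τ - a)(τ - a') with a = 5/4 + (1/12)*sqrt(97), a' = 5/4 - (1/12)*sqrt(97). At the order-1 pole a set g(τ) = (τ - a)*f(τ) = [23/36] / (τ - a').
Simple pole: residue = g(a) at a = 5/4 + (1/12)*sqrt(97), which is (23/582)*sqrt(97).
List the singular points by increasing real part (a conjugate pair: the negative imaginary part first).

Radius of convergence at 0: 5/4 - (1/12)*sqrt(97).
At 5/4 - (1/12)*sqrt(97): a pole of order 1; residue -(23/582)*sqrt(97).
At 5/4 + (1/12)*sqrt(97): a pole of order 1; residue (23/582)*sqrt(97).
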